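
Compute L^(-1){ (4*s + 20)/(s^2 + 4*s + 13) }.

4*exp(-2*t)*sin(3*t) + 4*exp(-2*t)*cos(3*t)

Complete the square in the denominator: s^2 + 4*s + 13 = (s + 2)^2 + 3^2.
Split the numerator to match: 4*s + 20 = 4·(s + 2) + 4·3.
Invert each term: 4·(s + 2)/((s + 2)^2 + 9) ↔ 4e^(-2t)cos(3t); 4·3/((s + 2)^2 + 9) ↔ 4e^(-2t)sin(3t).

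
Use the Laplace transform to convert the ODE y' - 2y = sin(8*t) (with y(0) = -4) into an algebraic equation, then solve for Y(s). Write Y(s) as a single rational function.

Y(s) = (-4*s^2 - 248)/(s^3 - 2*s^2 + 64*s - 128)

Laplace-transform each side.
The derivative rules (L{y'} = sY - y(0) = sY - (-4)) turn the left side into (s - 2)Y - (-4).
The right side is L{sin(8*t)} = 8/(s^2 + 64).
So (s - 2)Y = 8/(s^2 + 64) + (-4).
Solve for Y(s) and write it as one ratio of polynomials.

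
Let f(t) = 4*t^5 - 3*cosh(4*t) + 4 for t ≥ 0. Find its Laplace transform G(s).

Apply the Laplace transform termwise.
L{4} = 4/s; (-3)·[L{cosh(4t)} = s/(s^2 - 16)]; (4)·[L{t^5} = 5!/s^6 = 120/s^6].

G(s) = -3*s/(s^2 - 16) + 4/s + 480/s^6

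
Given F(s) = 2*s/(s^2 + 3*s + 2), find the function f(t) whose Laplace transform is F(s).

Factor the denominator: s^2 + 3*s + 2 = (s + 1)*(s + 2).
Partial fraction decomposition gives [4/(s + 2)] + [-2/(s + 1)].
Invert each term: 4/(s + 2) ↔ 4e^(-2t); -2/(s + 1) ↔ -2e^(-t).

f(t) = -2*exp(-t) + 4*exp(-2*t)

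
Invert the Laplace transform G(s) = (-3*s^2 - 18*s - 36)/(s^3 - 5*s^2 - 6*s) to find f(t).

Factor the denominator: s^3 - 5*s^2 - 6*s = s*(s - 6)*(s + 1).
Partial fraction decomposition gives [-6/(s - 6)] + [-3/(s + 1)] + [6/s].
Invert each term: -6/(s - 6) ↔ -6e^(6t); -3/(s + 1) ↔ -3e^(-t); 6/(s - 0) ↔ 6e^(0t).

f(t) = -6*exp(6*t) + 6 - 3*exp(-t)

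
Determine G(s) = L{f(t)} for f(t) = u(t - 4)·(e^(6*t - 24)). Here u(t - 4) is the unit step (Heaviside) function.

By the second shifting theorem, L{u(t - c)·g(t - c)} = e^(-cs)·H(s) with c = 4 and H(s) = L{g(t)}.
L{e^(6t)} = 1/(s - 6).

G(s) = exp(-4*s)/(s - 6)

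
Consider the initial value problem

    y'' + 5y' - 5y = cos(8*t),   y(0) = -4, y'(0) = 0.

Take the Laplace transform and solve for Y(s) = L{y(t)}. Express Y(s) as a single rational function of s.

Apply the Laplace transform to the equation.
The derivative rules (L{y''} = s^2 Y - s·y(0) - y'(0) and L{y'} = sY - y(0), with y(0) = -4, y'(0) = 0) turn the left side into (s^2 + 5*s - 5)Y - (-4*s - 20).
The right side is L{cos(8*t)} = s/(s^2 + 64).
So (s^2 + 5*s - 5)Y = s/(s^2 + 64) + (-4*s - 20).
Isolate Y and clear denominators.

Y(s) = (-4*s^3 - 20*s^2 - 255*s - 1280)/(s^4 + 5*s^3 + 59*s^2 + 320*s - 320)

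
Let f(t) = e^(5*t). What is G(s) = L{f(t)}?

G(s) = 1/(s - 5)

L{e^(5t)} = 1/(s - 5).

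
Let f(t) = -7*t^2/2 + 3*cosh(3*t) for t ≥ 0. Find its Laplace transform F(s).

Apply the Laplace transform termwise.
(3)·[L{cosh(3t)} = s/(s^2 - 9)]; (-7/2)·[L{t^2} = 2!/s^3 = 2/s^3].

F(s) = 3*s/(s^2 - 9) - 7/s^3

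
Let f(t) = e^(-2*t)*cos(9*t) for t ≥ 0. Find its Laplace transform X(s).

L{cos(9t)} = s/(s^2 + 81).
By the first shifting theorem, multiplying by e^(-2t) replaces s with s + 2.

X(s) = (s + 2)/((s + 2)^2 + 81)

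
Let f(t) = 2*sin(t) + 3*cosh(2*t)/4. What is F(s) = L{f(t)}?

F(s) = 3*s/(4*(s^2 - 4)) + 2/(s^2 + 1)

Apply the Laplace transform termwise.
(3/4)·[L{cosh(2t)} = s/(s^2 - 4)]; (2)·[L{sin(t)} = 1/(s^2 + 1)].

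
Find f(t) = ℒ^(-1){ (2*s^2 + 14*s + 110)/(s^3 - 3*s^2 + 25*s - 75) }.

Factor the denominator: s^3 - 3*s^2 + 25*s - 75 = (s - 3)*(s^2 + 25).
Partial fraction decomposition gives [5/(s - 3)] + [-3*s/(s^2 + 25)] + [5/(s^2 + 25)].
Invert each term: 5/(s - 3) ↔ 5e^(3t); -3·s/(s^2 + 25) ↔ -3cos(5t); 1·5/(s^2 + 25) ↔ sin(5t).

f(t) = 5*exp(3*t) + sin(5*t) - 3*cos(5*t)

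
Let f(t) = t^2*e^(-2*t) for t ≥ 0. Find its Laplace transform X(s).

X(s) = 2/(s + 2)^3

L{t^2} = 2!/s^3 = 2/s^3.
By the first shifting theorem, multiplying by e^(-2t) replaces s with s + 2.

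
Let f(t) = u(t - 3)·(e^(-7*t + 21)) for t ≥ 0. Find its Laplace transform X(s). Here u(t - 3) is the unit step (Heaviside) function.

X(s) = exp(-3*s)/(s + 7)

By the second shifting theorem, L{u(t - c)·g(t - c)} = e^(-cs)·G(s) with c = 3 and G(s) = L{g(t)}.
L{e^(-7t)} = 1/(s + 7).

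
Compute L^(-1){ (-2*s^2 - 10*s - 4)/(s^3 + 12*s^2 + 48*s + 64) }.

2*t^2*exp(-4*t) + 6*t*exp(-4*t) - 2*exp(-4*t)

Factor the denominator: s^3 + 12*s^2 + 48*s + 64 = (s + 4)^3.
Partial fraction decomposition gives [-2/(s + 4)] + [6/(s + 4)^2] + [4/(s + 4)^3].
Invert each term: -2/(s + 4) ↔ -2e^(-4t); 6/(s + 4)^2 ↔ 6t·e^(-4t); 4/(s + 4)^3 ↔ (2)t^2·e^(-4t).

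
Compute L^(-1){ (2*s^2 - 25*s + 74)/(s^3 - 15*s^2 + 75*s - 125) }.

Factor the denominator: s^3 - 15*s^2 + 75*s - 125 = (s - 5)^3.
Partial fraction decomposition gives [2/(s - 5)] + [-5/(s - 5)^2] + [-1/(s - 5)^3].
Invert each term: 2/(s - 5) ↔ 2e^(5t); -5/(s - 5)^2 ↔ -5t·e^(5t); -1/(s - 5)^3 ↔ (-1/2)t^2·e^(5t).

-t^2*exp(5*t)/2 - 5*t*exp(5*t) + 2*exp(5*t)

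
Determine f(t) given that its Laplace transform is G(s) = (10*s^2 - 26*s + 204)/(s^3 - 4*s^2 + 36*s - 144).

f(t) = 5*exp(4*t) - sin(6*t) + 5*cos(6*t)

Factor the denominator: s^3 - 4*s^2 + 36*s - 144 = (s - 4)*(s^2 + 36).
Partial fraction decomposition gives [5/(s - 4)] + [5*s/(s^2 + 36)] + [-6/(s^2 + 36)].
Invert each term: 5/(s - 4) ↔ 5e^(4t); 5·s/(s^2 + 36) ↔ 5cos(6t); -1·6/(s^2 + 36) ↔ -sin(6t).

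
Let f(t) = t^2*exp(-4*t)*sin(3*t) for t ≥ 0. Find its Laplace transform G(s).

G(s) = 18*(s^2 + 8*s + 13)/(s^2 + 8*s + 25)^3

L{sin(3t)} = 3/(s^2 + 9).
Multiplying by e^(-4t) shifts s → s + 4, so L{exp(-4*t)*sin(3*t)} = 3/((s + 4)^2 + 9).
Then apply L{t^2·g(t)} = (-1)^2 d^2/ds^2[H(s)] with H(s) = 3/((s + 4)^2 + 9):
differentiating 2 times and applying the sign gives 18*(s^2 + 8*s + 13)/(s^2 + 8*s + 25)^3.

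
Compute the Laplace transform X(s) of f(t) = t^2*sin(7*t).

X(s) = 14*(3*s^2 - 49)/(s^2 + 49)^3

L{sin(7t)} = 7/(s^2 + 49).
Then apply L{t^2·g(t)} = (-1)^2 d^2/ds^2[G(s)] with G(s) = 7/(s^2 + 49):
differentiating 2 times and applying the sign gives 14*(3*s^2 - 49)/(s^2 + 49)^3.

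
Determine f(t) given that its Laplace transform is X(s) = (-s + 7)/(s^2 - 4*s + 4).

f(t) = 5*t*exp(2*t) - exp(2*t)

Factor the denominator: s^2 - 4*s + 4 = (s - 2)^2.
Partial fraction decomposition gives [-1/(s - 2)] + [5/(s - 2)^2].
Invert each term: -1/(s - 2) ↔ -e^(2t); 5/(s - 2)^2 ↔ 5t·e^(2t).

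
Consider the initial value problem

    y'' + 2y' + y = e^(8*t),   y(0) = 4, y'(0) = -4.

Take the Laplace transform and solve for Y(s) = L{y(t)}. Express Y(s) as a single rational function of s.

Apply the Laplace transform to the equation.
Using L{y''} = s^2 Y - s·y(0) - y'(0) and L{y'} = sY - y(0), with y(0) = 4, y'(0) = -4, the left side becomes (s^2 + 2*s + 1)Y - (4*s + 4).
The right side is L{e^(8*t)} = 1/(s - 8).
So (s^2 + 2*s + 1)Y = 1/(s - 8) + (4*s + 4).
Divide through and combine into a single rational function.

Y(s) = (4*s^2 - 28*s - 31)/(s^3 - 6*s^2 - 15*s - 8)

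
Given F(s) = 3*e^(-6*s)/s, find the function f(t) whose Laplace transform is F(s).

The factor e^(-6s) signals a time shift by c = 6 (second shifting theorem).
L{3} = 3/s, so L^-1{3/s} = 3.
Hence the inverse is u(t - 6) times that function evaluated at t - 6.

f(t) = Heaviside(t - 6)*(3)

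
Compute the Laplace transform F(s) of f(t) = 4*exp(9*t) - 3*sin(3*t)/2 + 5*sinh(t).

F(s) = -9/(2*(s^2 + 9)) + 5/(s^2 - 1) + 4/(s - 9)

Apply the Laplace transform termwise.
(-3/2)·[L{sin(3t)} = 3/(s^2 + 9)]; (5)·[L{sinh(t)} = 1/(s^2 - 1)]; (4)·[L{e^(9t)} = 1/(s - 9)].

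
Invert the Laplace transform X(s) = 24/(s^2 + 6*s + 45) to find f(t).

Rewrite the denominator: s^2 + 6*s + 45 = (s + 3)^2 + 36.
The form in (s + 3) signals a first-shifting-theorem factor e^(-3t).
Since L{sin(6t)} = 6/(s^2 + 36), the inverse is exp(-3*t)*sin(6*t), scaled by 4.

f(t) = 4*exp(-3*t)*sin(6*t)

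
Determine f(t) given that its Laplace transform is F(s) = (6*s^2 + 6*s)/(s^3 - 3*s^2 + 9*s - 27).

f(t) = 4*exp(3*t) + 4*sin(3*t) + 2*cos(3*t)

Factor the denominator: s^3 - 3*s^2 + 9*s - 27 = (s - 3)*(s^2 + 9).
Partial fraction decomposition gives [4/(s - 3)] + [2*s/(s^2 + 9)] + [12/(s^2 + 9)].
Invert each term: 4/(s - 3) ↔ 4e^(3t); 2·s/(s^2 + 9) ↔ 2cos(3t); 4·3/(s^2 + 9) ↔ 4sin(3t).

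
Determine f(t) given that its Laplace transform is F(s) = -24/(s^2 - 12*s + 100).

f(t) = -3*exp(6*t)*sin(8*t)

Rewrite the denominator: s^2 - 12*s + 100 = (s - 6)^2 + 64.
The form in (s - 6) signals a first-shifting-theorem factor e^(6t).
Since L{sin(8t)} = 8/(s^2 + 64), the inverse is e^(6*t)*sin(8*t), scaled by -3.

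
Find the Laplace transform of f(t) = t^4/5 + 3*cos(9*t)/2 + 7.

By linearity of the Laplace transform, transform each term separately.
(3/2)·[L{cos(9t)} = s/(s^2 + 81)]; L{7} = 7/s; (1/5)·[L{t^4} = 4!/s^5 = 24/s^5].

3*s/(2*(s^2 + 81)) + 7/s + 24/(5*s^5)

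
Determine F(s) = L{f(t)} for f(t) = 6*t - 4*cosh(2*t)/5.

F(s) = -4*s/(5*(s^2 - 4)) + 6/s^2

The transform is linear, so treat each term independently.
(-4/5)·[L{cosh(2t)} = s/(s^2 - 4)]; (6)·[L{t} = 1!/s^2 = 1/s^2].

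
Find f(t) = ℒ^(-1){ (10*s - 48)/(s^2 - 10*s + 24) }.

f(t) = 6*exp(6*t) + 4*exp(4*t)

Factor the denominator: s^2 - 10*s + 24 = (s - 6)*(s - 4).
Partial fraction decomposition gives [6/(s - 6)] + [4/(s - 4)].
Invert each term: 6/(s - 6) ↔ 6e^(6t); 4/(s - 4) ↔ 4e^(4t).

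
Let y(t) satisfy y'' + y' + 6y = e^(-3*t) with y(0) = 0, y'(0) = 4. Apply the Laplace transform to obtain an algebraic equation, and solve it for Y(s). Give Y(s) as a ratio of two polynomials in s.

Y(s) = (4*s + 13)/(s^3 + 4*s^2 + 9*s + 18)

Laplace-transform each side.
Using L{y''} = s^2 Y - s·y(0) - y'(0) and L{y'} = sY - y(0), with y(0) = 0, y'(0) = 4, the left side becomes (s^2 + s + 6)Y - (4).
The right side is L{e^(-3*t)} = 1/(s + 3).
So (s^2 + s + 6)Y = 1/(s + 3) + (4).
Solve for Y(s) and write it as one ratio of polynomials.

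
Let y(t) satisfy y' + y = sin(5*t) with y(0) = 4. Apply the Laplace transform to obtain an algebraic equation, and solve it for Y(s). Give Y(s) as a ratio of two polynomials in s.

Y(s) = (4*s^2 + 105)/(s^3 + s^2 + 25*s + 25)

Transform both sides with L{·}.
With L{y'} = sY - y(0) = sY - 4: the LHS transforms to (s + 1)Y - (4).
The right side is L{sin(5*t)} = 5/(s^2 + 25).
So (s + 1)Y = 5/(s^2 + 25) + (4).
Solve for Y(s) and write it as one ratio of polynomials.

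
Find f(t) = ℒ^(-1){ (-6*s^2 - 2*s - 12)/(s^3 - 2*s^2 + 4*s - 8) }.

f(t) = -5*exp(2*t) - 2*sin(2*t) - cos(2*t)

Factor the denominator: s^3 - 2*s^2 + 4*s - 8 = (s - 2)*(s^2 + 4).
Partial fraction decomposition gives [-5/(s - 2)] + [-s/(s^2 + 4)] + [-4/(s^2 + 4)].
Invert each term: -5/(s - 2) ↔ -5e^(2t); -1·s/(s^2 + 4) ↔ -cos(2t); -2·2/(s^2 + 4) ↔ -2sin(2t).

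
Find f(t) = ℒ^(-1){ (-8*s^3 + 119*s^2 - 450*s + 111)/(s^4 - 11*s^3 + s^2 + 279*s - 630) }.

Factor the denominator: s^4 - 11*s^3 + s^2 + 279*s - 630 = (s - 7)*(s - 6)*(s - 3)*(s + 5).
Partial fraction decomposition gives [1/(s - 7)] + [-4/(s - 3)] + [1/(s - 6)] + [-6/(s + 5)].
Invert each term: 1/(s - 7) ↔ e^(7t); -4/(s - 3) ↔ -4e^(3t); 1/(s - 6) ↔ e^(6t); -6/(s + 5) ↔ -6e^(-5t).

f(t) = exp(7*t) + exp(6*t) - 4*exp(3*t) - 6*exp(-5*t)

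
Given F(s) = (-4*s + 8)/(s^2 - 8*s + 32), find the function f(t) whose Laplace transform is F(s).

Complete the square in the denominator: s^2 - 8*s + 32 = (s - 4)^2 + 4^2.
Split the numerator to match: -4*s + 8 = -4·(s - 4) - 2·4.
Invert each term: -4·(s - 4)/((s - 4)^2 + 16) ↔ -4e^(4t)cos(4t); -2·4/((s - 4)^2 + 16) ↔ -2e^(4t)sin(4t).

f(t) = -2*exp(4*t)*sin(4*t) - 4*exp(4*t)*cos(4*t)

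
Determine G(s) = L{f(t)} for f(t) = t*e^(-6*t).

L{t} = 1!/s^2 = 1/s^2.
By the first shifting theorem, multiplying by e^(-6t) replaces s with s + 6.

G(s) = (s + 6)^(-2)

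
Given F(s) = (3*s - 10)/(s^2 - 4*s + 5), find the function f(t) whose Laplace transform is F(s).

Complete the square in the denominator: s^2 - 4*s + 5 = (s - 2)^2 + 1^2.
Split the numerator to match: 3*s - 10 = 3·(s - 2) - 4·1.
Invert each term: 3·(s - 2)/((s - 2)^2 + 1) ↔ 3e^(2t)cos(t); -4·1/((s - 2)^2 + 1) ↔ -4e^(2t)sin(t).

f(t) = -4*exp(2*t)*sin(t) + 3*exp(2*t)*cos(t)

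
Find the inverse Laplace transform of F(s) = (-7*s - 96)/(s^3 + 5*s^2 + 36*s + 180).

Factor the denominator: s^3 + 5*s^2 + 36*s + 180 = (s + 5)*(s^2 + 36).
Partial fraction decomposition gives [-1/(s + 5)] + [s/(s^2 + 36)] + [-12/(s^2 + 36)].
Invert each term: -1/(s + 5) ↔ -e^(-5t); 1·s/(s^2 + 36) ↔ cos(6t); -2·6/(s^2 + 36) ↔ -2sin(6t).

-2*sin(6*t) + cos(6*t) - exp(-5*t)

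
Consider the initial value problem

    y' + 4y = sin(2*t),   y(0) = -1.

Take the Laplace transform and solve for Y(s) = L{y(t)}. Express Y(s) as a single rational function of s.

Transform both sides with L{·}.
The derivative rules (L{y'} = sY - y(0) = sY - (-1)) turn the left side into (s + 4)Y - (-1).
The right side is L{sin(2*t)} = 2/(s^2 + 4).
So (s + 4)Y = 2/(s^2 + 4) + (-1).
Divide through and combine into a single rational function.

Y(s) = (-s^2 - 2)/(s^3 + 4*s^2 + 4*s + 16)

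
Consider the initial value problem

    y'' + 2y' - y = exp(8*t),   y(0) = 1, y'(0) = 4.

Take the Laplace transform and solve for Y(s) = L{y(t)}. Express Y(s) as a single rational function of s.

Laplace-transform each side.
With L{y''} = s^2 Y - s·y(0) - y'(0) and L{y'} = sY - y(0), with y(0) = 1, y'(0) = 4: the LHS transforms to (s^2 + 2*s - 1)Y - (s + 6).
The right side is L{exp(8*t)} = 1/(s - 8).
So (s^2 + 2*s - 1)Y = 1/(s - 8) + (s + 6).
Divide through and combine into a single rational function.

Y(s) = (s^2 - 2*s - 47)/(s^3 - 6*s^2 - 17*s + 8)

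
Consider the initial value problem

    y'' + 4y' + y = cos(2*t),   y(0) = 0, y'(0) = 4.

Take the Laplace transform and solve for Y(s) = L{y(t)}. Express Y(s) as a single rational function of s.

Y(s) = (4*s^2 + s + 16)/(s^4 + 4*s^3 + 5*s^2 + 16*s + 4)

Apply the Laplace transform to the equation.
The derivative rules (L{y''} = s^2 Y - s·y(0) - y'(0) and L{y'} = sY - y(0), with y(0) = 0, y'(0) = 4) turn the left side into (s^2 + 4*s + 1)Y - (4).
The right side is L{cos(2*t)} = s/(s^2 + 4).
So (s^2 + 4*s + 1)Y = s/(s^2 + 4) + (4).
Divide through and combine into a single rational function.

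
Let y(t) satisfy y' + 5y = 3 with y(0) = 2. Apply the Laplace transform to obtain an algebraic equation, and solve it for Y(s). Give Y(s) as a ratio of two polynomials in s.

Laplace-transform each side.
With L{y'} = sY - y(0) = sY - 2: the LHS transforms to (s + 5)Y - (2).
The right side is L{3} = 3/s.
So (s + 5)Y = 3/s + (2).
Solve for Y(s) and write it as one ratio of polynomials.

Y(s) = (2*s + 3)/(s^2 + 5*s)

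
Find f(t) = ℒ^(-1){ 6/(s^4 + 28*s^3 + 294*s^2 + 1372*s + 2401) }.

f(t) = t^3*exp(-7*t)

Rewrite the denominator: s^4 + 28*s^3 + 294*s^2 + 1372*s + 2401 = (s + 7)^4.
The form in (s + 7) signals a first-shifting-theorem factor e^(-7t).
Since L{t^3} = 3!/s^4 = 6/s^4, the inverse is t^3*exp(-7*t).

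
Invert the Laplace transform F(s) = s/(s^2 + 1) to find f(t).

Since L{cos(t)} = s/(s^2 + 1), the inverse is cos(t).

f(t) = cos(t)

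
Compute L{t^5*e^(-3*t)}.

120/(s + 3)^6

L{t^5} = 5!/s^6 = 120/s^6.
By the first shifting theorem, multiplying by e^(-3t) replaces s with s + 3.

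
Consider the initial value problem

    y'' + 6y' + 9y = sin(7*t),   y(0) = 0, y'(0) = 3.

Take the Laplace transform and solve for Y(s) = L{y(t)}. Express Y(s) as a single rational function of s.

Take the Laplace transform of both sides.
With L{y''} = s^2 Y - s·y(0) - y'(0) and L{y'} = sY - y(0), with y(0) = 0, y'(0) = 3: the LHS transforms to (s^2 + 6*s + 9)Y - (3).
The right side is L{sin(7*t)} = 7/(s^2 + 49).
So (s^2 + 6*s + 9)Y = 7/(s^2 + 49) + (3).
Solve for Y(s) and write it as one ratio of polynomials.

Y(s) = (3*s^2 + 154)/(s^4 + 6*s^3 + 58*s^2 + 294*s + 441)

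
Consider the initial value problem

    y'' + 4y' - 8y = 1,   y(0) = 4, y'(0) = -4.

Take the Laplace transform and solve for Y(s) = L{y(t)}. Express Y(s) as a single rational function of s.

Apply the Laplace transform to the equation.
With L{y''} = s^2 Y - s·y(0) - y'(0) and L{y'} = sY - y(0), with y(0) = 4, y'(0) = -4: the LHS transforms to (s^2 + 4*s - 8)Y - (4*s + 12).
The right side is L{1} = 1/s.
So (s^2 + 4*s - 8)Y = 1/s + (4*s + 12).
Isolate Y and clear denominators.

Y(s) = (4*s^2 + 12*s + 1)/(s^3 + 4*s^2 - 8*s)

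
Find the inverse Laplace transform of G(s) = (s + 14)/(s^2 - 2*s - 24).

2*exp(6*t) - exp(-4*t)

Factor the denominator: s^2 - 2*s - 24 = (s - 6)*(s + 4).
Partial fraction decomposition gives [-1/(s + 4)] + [2/(s - 6)].
Invert each term: -1/(s + 4) ↔ -e^(-4t); 2/(s - 6) ↔ 2e^(6t).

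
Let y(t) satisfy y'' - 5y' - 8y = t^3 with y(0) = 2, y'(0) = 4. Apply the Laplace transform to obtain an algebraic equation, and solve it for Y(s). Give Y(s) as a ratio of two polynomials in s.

Y(s) = (2*s^5 - 6*s^4 + 6)/(s^6 - 5*s^5 - 8*s^4)

Transform both sides with L{·}.
The derivative rules (L{y''} = s^2 Y - s·y(0) - y'(0) and L{y'} = sY - y(0), with y(0) = 2, y'(0) = 4) turn the left side into (s^2 - 5*s - 8)Y - (2*s - 6).
The right side is L{t^3} = 6/s^4.
So (s^2 - 5*s - 8)Y = 6/s^4 + (2*s - 6).
Isolate Y and clear denominators.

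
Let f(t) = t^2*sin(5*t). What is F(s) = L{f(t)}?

L{sin(5t)} = 5/(s^2 + 25).
Then apply L{t^2·g(t)} = (-1)^2 d^2/ds^2[G(s)] with G(s) = 5/(s^2 + 25):
differentiating 2 times and applying the sign gives 10*(3*s^2 - 25)/(s^2 + 25)^3.

F(s) = 10*(3*s^2 - 25)/(s^2 + 25)^3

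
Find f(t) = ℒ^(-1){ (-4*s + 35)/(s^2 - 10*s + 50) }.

Complete the square in the denominator: s^2 - 10*s + 50 = (s - 5)^2 + 5^2.
Split the numerator to match: -4*s + 35 = -4·(s - 5) + 3·5.
Invert each term: -4·(s - 5)/((s - 5)^2 + 25) ↔ -4e^(5t)cos(5t); 3·5/((s - 5)^2 + 25) ↔ 3e^(5t)sin(5t).

f(t) = 3*exp(5*t)*sin(5*t) - 4*exp(5*t)*cos(5*t)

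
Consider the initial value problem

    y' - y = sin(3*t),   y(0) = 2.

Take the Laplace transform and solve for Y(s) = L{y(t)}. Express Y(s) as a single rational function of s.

Apply the Laplace transform to the equation.
With L{y'} = sY - y(0) = sY - 2: the LHS transforms to (s - 1)Y - (2).
The right side is L{sin(3*t)} = 3/(s^2 + 9).
So (s - 1)Y = 3/(s^2 + 9) + (2).
Divide through and combine into a single rational function.

Y(s) = (2*s^2 + 21)/(s^3 - s^2 + 9*s - 9)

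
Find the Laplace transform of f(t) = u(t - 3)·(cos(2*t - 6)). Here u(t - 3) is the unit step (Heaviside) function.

By the second shifting theorem, L{u(t - c)·g(t - c)} = e^(-cs)·G(s) with c = 3 and G(s) = L{g(t)}.
L{cos(2t)} = s/(s^2 + 4).

s*exp(-3*s)/(s^2 + 4)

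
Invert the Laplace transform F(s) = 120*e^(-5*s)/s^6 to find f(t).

f(t) = Heaviside(t - 5)*((t - 5)^5)

The factor e^(-5s) signals a time shift by c = 5 (second shifting theorem).
L{t^5} = 5!/s^6 = 120/s^6, so L^-1{120/s^6} = t^5.
Hence the inverse is u(t - 5) times that function evaluated at t - 5.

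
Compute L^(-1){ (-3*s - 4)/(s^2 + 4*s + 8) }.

exp(-2*t)*sin(2*t) - 3*exp(-2*t)*cos(2*t)

Complete the square in the denominator: s^2 + 4*s + 8 = (s + 2)^2 + 2^2.
Split the numerator to match: -3*s - 4 = -3·(s + 2) + 1·2.
Invert each term: -3·(s + 2)/((s + 2)^2 + 4) ↔ -3e^(-2t)cos(2t); 1·2/((s + 2)^2 + 4) ↔ e^(-2t)sin(2t).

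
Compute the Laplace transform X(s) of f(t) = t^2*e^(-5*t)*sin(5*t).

L{sin(5t)} = 5/(s^2 + 25).
Multiplying by e^(-5t) shifts s → s + 5, so L{e^(-5*t)*sin(5*t)} = 5/((s + 5)^2 + 25).
Then apply L{t^2·g(t)} = (-1)^2 d^2/ds^2[G(s)] with G(s) = 5/((s + 5)^2 + 25):
differentiating 2 times and applying the sign gives 10*(3*s^2 + 30*s + 50)/(s^2 + 10*s + 50)^3.

X(s) = 10*(3*s^2 + 30*s + 50)/(s^2 + 10*s + 50)^3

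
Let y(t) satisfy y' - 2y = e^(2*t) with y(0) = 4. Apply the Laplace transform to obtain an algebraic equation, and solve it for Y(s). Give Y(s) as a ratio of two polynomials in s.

Y(s) = (4*s - 7)/(s^2 - 4*s + 4)

Take the Laplace transform of both sides.
Using L{y'} = sY - y(0) = sY - 4, the left side becomes (s - 2)Y - (4).
The right side is L{e^(2*t)} = 1/(s - 2).
So (s - 2)Y = 1/(s - 2) + (4).
Isolate Y and clear denominators.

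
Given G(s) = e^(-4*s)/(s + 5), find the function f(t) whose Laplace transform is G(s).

f(t) = Heaviside(t - 4)*(exp(-5*t + 20))

The factor e^(-4s) signals a time shift by c = 4 (second shifting theorem).
L{e^(-5t)} = 1/(s + 5), so L^-1{1/(s + 5)} = e^(-5*t).
Hence the inverse is u(t - 4) times that function evaluated at t - 4.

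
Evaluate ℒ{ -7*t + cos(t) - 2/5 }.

Apply the Laplace transform termwise.
L{cos(t)} = s/(s^2 + 1); L{-2/5} = (-2/5)/s; (-7)·[L{t} = 1!/s^2 = 1/s^2].

s/(s^2 + 1) - 2/(5*s) - 7/s^2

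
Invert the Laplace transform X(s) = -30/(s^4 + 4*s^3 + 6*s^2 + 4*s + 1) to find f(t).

f(t) = -5*t^3*exp(-t)

Rewrite the denominator: s^4 + 4*s^3 + 6*s^2 + 4*s + 1 = (s + 1)^4.
The form in (s + 1) signals a first-shifting-theorem factor e^(-t).
Since L{t^3} = 3!/s^4 = 6/s^4, the inverse is t^3*e^(-t), scaled by -5.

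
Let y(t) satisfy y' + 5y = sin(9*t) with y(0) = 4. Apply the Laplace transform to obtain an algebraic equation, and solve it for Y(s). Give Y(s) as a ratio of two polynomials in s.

Y(s) = (4*s^2 + 333)/(s^3 + 5*s^2 + 81*s + 405)

Transform both sides with L{·}.
The derivative rules (L{y'} = sY - y(0) = sY - 4) turn the left side into (s + 5)Y - (4).
The right side is L{sin(9*t)} = 9/(s^2 + 81).
So (s + 5)Y = 9/(s^2 + 81) + (4).
Divide through and combine into a single rational function.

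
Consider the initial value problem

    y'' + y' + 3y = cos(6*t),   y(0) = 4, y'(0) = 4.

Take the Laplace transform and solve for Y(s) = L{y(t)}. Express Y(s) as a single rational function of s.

Y(s) = (4*s^3 + 8*s^2 + 145*s + 288)/(s^4 + s^3 + 39*s^2 + 36*s + 108)

Apply the Laplace transform to the equation.
With L{y''} = s^2 Y - s·y(0) - y'(0) and L{y'} = sY - y(0), with y(0) = 4, y'(0) = 4: the LHS transforms to (s^2 + s + 3)Y - (4*s + 8).
The right side is L{cos(6*t)} = s/(s^2 + 36).
So (s^2 + s + 3)Y = s/(s^2 + 36) + (4*s + 8).
Isolate Y and clear denominators.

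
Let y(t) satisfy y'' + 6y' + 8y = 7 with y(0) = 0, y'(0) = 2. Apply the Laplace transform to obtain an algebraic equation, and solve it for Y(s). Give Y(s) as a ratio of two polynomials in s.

Y(s) = (2*s + 7)/(s^3 + 6*s^2 + 8*s)

Take the Laplace transform of both sides.
Using L{y''} = s^2 Y - s·y(0) - y'(0) and L{y'} = sY - y(0), with y(0) = 0, y'(0) = 2, the left side becomes (s^2 + 6*s + 8)Y - (2).
The right side is L{7} = 7/s.
So (s^2 + 6*s + 8)Y = 7/s + (2).
Divide through and combine into a single rational function.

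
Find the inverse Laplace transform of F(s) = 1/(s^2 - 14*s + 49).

Rewrite the denominator: s^2 - 14*s + 49 = (s - 7)^2.
The form in (s - 7) signals a first-shifting-theorem factor e^(7t).
Since L{t} = 1!/s^2 = 1/s^2, the inverse is t*exp(7*t).

t*exp(7*t)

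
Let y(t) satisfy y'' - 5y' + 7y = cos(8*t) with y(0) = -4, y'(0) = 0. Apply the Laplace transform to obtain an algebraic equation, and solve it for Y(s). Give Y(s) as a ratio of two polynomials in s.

Apply the Laplace transform to the equation.
The derivative rules (L{y''} = s^2 Y - s·y(0) - y'(0) and L{y'} = sY - y(0), with y(0) = -4, y'(0) = 0) turn the left side into (s^2 - 5*s + 7)Y - (-4*s + 20).
The right side is L{cos(8*t)} = s/(s^2 + 64).
So (s^2 - 5*s + 7)Y = s/(s^2 + 64) + (-4*s + 20).
Divide through and combine into a single rational function.

Y(s) = (-4*s^3 + 20*s^2 - 255*s + 1280)/(s^4 - 5*s^3 + 71*s^2 - 320*s + 448)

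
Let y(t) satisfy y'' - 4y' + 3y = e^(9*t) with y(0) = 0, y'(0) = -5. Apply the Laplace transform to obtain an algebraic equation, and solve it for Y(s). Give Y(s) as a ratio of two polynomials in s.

Apply the Laplace transform to the equation.
The derivative rules (L{y''} = s^2 Y - s·y(0) - y'(0) and L{y'} = sY - y(0), with y(0) = 0, y'(0) = -5) turn the left side into (s^2 - 4*s + 3)Y - (-5).
The right side is L{e^(9*t)} = 1/(s - 9).
So (s^2 - 4*s + 3)Y = 1/(s - 9) + (-5).
Divide through and combine into a single rational function.

Y(s) = (-5*s + 46)/(s^3 - 13*s^2 + 39*s - 27)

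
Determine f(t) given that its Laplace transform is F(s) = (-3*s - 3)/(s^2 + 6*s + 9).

Factor the denominator: s^2 + 6*s + 9 = (s + 3)^2.
Partial fraction decomposition gives [-3/(s + 3)] + [6/(s + 3)^2].
Invert each term: -3/(s + 3) ↔ -3e^(-3t); 6/(s + 3)^2 ↔ 6t·e^(-3t).

f(t) = 6*t*exp(-3*t) - 3*exp(-3*t)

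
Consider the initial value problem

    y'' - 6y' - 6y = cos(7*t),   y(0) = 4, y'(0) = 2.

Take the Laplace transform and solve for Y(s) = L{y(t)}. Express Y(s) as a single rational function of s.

Y(s) = (4*s^3 - 22*s^2 + 197*s - 1078)/(s^4 - 6*s^3 + 43*s^2 - 294*s - 294)

Laplace-transform each side.
The derivative rules (L{y''} = s^2 Y - s·y(0) - y'(0) and L{y'} = sY - y(0), with y(0) = 4, y'(0) = 2) turn the left side into (s^2 - 6*s - 6)Y - (4*s - 22).
The right side is L{cos(7*t)} = s/(s^2 + 49).
So (s^2 - 6*s - 6)Y = s/(s^2 + 49) + (4*s - 22).
Divide through and combine into a single rational function.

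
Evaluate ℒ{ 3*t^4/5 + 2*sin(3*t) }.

By linearity of the Laplace transform, transform each term separately.
(2)·[L{sin(3t)} = 3/(s^2 + 9)]; (3/5)·[L{t^4} = 4!/s^5 = 24/s^5].

6/(s^2 + 9) + 72/(5*s^5)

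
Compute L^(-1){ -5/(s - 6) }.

-5*exp(6*t)

Since L{e^(6t)} = 1/(s - 6), the inverse is e^(6*t), scaled by -5.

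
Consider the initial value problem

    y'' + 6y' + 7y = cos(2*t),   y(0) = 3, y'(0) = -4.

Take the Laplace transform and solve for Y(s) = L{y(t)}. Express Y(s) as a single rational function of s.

Y(s) = (3*s^3 + 14*s^2 + 13*s + 56)/(s^4 + 6*s^3 + 11*s^2 + 24*s + 28)

Take the Laplace transform of both sides.
With L{y''} = s^2 Y - s·y(0) - y'(0) and L{y'} = sY - y(0), with y(0) = 3, y'(0) = -4: the LHS transforms to (s^2 + 6*s + 7)Y - (3*s + 14).
The right side is L{cos(2*t)} = s/(s^2 + 4).
So (s^2 + 6*s + 7)Y = s/(s^2 + 4) + (3*s + 14).
Divide through and combine into a single rational function.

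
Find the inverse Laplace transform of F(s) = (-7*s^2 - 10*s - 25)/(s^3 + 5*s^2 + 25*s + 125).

Factor the denominator: s^3 + 5*s^2 + 25*s + 125 = (s + 5)*(s^2 + 25).
Partial fraction decomposition gives [-3/(s + 5)] + [-4*s/(s^2 + 25)] + [10/(s^2 + 25)].
Invert each term: -3/(s + 5) ↔ -3e^(-5t); -4·s/(s^2 + 25) ↔ -4cos(5t); 2·5/(s^2 + 25) ↔ 2sin(5t).

2*sin(5*t) - 4*cos(5*t) - 3*exp(-5*t)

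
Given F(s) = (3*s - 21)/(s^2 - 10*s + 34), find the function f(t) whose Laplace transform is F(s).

f(t) = -2*exp(5*t)*sin(3*t) + 3*exp(5*t)*cos(3*t)

Complete the square in the denominator: s^2 - 10*s + 34 = (s - 5)^2 + 3^2.
Split the numerator to match: 3*s - 21 = 3·(s - 5) - 2·3.
Invert each term: 3·(s - 5)/((s - 5)^2 + 9) ↔ 3e^(5t)cos(3t); -2·3/((s - 5)^2 + 9) ↔ -2e^(5t)sin(3t).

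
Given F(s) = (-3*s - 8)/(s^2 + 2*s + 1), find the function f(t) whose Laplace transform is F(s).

f(t) = -5*t*exp(-t) - 3*exp(-t)

Factor the denominator: s^2 + 2*s + 1 = (s + 1)^2.
Partial fraction decomposition gives [-3/(s + 1)] + [-5/(s + 1)^2].
Invert each term: -3/(s + 1) ↔ -3e^(-t); -5/(s + 1)^2 ↔ -5t·e^(-t).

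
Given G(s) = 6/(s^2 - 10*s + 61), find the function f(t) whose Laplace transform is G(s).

Rewrite the denominator: s^2 - 10*s + 61 = (s - 5)^2 + 36.
The form in (s - 5) signals a first-shifting-theorem factor e^(5t).
Since L{sin(6t)} = 6/(s^2 + 36), the inverse is exp(5*t)*sin(6*t).

f(t) = exp(5*t)*sin(6*t)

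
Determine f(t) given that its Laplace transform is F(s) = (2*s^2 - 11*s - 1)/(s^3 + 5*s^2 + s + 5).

Factor the denominator: s^3 + 5*s^2 + s + 5 = (s + 5)*(s^2 + 1).
Partial fraction decomposition gives [4/(s + 5)] + [-2*s/(s^2 + 1)] + [-1/(s^2 + 1)].
Invert each term: 4/(s + 5) ↔ 4e^(-5t); -2·s/(s^2 + 1) ↔ -2cos(t); -1·1/(s^2 + 1) ↔ -sin(t).

f(t) = -sin(t) - 2*cos(t) + 4*exp(-5*t)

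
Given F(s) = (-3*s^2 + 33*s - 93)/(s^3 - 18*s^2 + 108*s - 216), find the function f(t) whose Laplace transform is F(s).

f(t) = -3*t^2*exp(6*t)/2 - 3*t*exp(6*t) - 3*exp(6*t)

Factor the denominator: s^3 - 18*s^2 + 108*s - 216 = (s - 6)^3.
Partial fraction decomposition gives [-3/(s - 6)] + [-3/(s - 6)^2] + [-3/(s - 6)^3].
Invert each term: -3/(s - 6) ↔ -3e^(6t); -3/(s - 6)^2 ↔ -3t·e^(6t); -3/(s - 6)^3 ↔ (-3/2)t^2·e^(6t).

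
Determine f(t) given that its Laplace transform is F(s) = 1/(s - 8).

f(t) = exp(8*t)

Since L{e^(8t)} = 1/(s - 8), the inverse is e^(8*t).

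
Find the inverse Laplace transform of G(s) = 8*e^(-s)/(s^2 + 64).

The factor e^(-s) signals a time shift by c = 1 (second shifting theorem).
L{sin(8t)} = 8/(s^2 + 64), so L^-1{8/(s^2 + 64)} = sin(8*t).
Hence the inverse is u(t - 1) times that function evaluated at t - 1.

Heaviside(t - 1)*(sin(8*t - 8))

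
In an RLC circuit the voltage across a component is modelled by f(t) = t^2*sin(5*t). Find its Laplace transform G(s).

L{sin(5t)} = 5/(s^2 + 25).
Then apply L{t^2·g(t)} = (-1)^2 d^2/ds^2[H(s)] with H(s) = 5/(s^2 + 25):
differentiating 2 times and applying the sign gives 10*(3*s^2 - 25)/(s^2 + 25)^3.

G(s) = 10*(3*s^2 - 25)/(s^2 + 25)^3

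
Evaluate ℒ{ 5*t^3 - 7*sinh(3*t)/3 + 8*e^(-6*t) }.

By linearity of the Laplace transform, transform each term separately.
(5)·[L{t^3} = 3!/s^4 = 6/s^4]; (8)·[L{e^(-6t)} = 1/(s + 6)]; (-7/3)·[L{sinh(3t)} = 3/(s^2 - 9)].

-7/(s^2 - 9) + 8/(s + 6) + 30/s^4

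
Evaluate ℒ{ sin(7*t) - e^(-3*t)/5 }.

7/(s^2 + 49) - 1/(5*(s + 3))

Apply the Laplace transform termwise.
L{sin(7t)} = 7/(s^2 + 49); (-1/5)·[L{e^(-3t)} = 1/(s + 3)].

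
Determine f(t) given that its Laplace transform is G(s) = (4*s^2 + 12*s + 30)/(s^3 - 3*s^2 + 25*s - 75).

Factor the denominator: s^3 - 3*s^2 + 25*s - 75 = (s - 3)*(s^2 + 25).
Partial fraction decomposition gives [3/(s - 3)] + [s/(s^2 + 25)] + [15/(s^2 + 25)].
Invert each term: 3/(s - 3) ↔ 3e^(3t); 1·s/(s^2 + 25) ↔ cos(5t); 3·5/(s^2 + 25) ↔ 3sin(5t).

f(t) = 3*exp(3*t) + 3*sin(5*t) + cos(5*t)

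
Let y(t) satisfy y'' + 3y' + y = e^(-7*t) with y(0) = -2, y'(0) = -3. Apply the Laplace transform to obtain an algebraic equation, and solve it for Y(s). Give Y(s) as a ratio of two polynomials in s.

Y(s) = (-2*s^2 - 23*s - 62)/(s^3 + 10*s^2 + 22*s + 7)

Transform both sides with L{·}.
The derivative rules (L{y''} = s^2 Y - s·y(0) - y'(0) and L{y'} = sY - y(0), with y(0) = -2, y'(0) = -3) turn the left side into (s^2 + 3*s + 1)Y - (-2*s - 9).
The right side is L{e^(-7*t)} = 1/(s + 7).
So (s^2 + 3*s + 1)Y = 1/(s + 7) + (-2*s - 9).
Isolate Y and clear denominators.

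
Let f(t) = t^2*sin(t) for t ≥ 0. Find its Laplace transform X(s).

X(s) = 2*(3*s^2 - 1)/(s^2 + 1)^3

L{sin(t)} = 1/(s^2 + 1).
Then apply L{t^2·g(t)} = (-1)^2 d^2/ds^2[G(s)] with G(s) = 1/(s^2 + 1):
differentiating 2 times and applying the sign gives 2*(3*s^2 - 1)/(s^2 + 1)^3.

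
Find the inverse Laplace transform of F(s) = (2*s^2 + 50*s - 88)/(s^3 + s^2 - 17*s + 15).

Factor the denominator: s^3 + s^2 - 17*s + 15 = (s - 3)*(s - 1)*(s + 5).
Partial fraction decomposition gives [-6/(s + 5)] + [3/(s - 1)] + [5/(s - 3)].
Invert each term: -6/(s + 5) ↔ -6e^(-5t); 3/(s - 1) ↔ 3e^(t); 5/(s - 3) ↔ 5e^(3t).

5*exp(3*t) + 3*exp(t) - 6*exp(-5*t)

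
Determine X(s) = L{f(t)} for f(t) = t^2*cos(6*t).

X(s) = 2*s*(s^2 - 108)/(s^2 + 36)^3

L{cos(6t)} = s/(s^2 + 36).
Then apply L{t^2·g(t)} = (-1)^2 d^2/ds^2[G(s)] with G(s) = s/(s^2 + 36):
differentiating 2 times and applying the sign gives 2*s*(s^2 - 108)/(s^2 + 36)^3.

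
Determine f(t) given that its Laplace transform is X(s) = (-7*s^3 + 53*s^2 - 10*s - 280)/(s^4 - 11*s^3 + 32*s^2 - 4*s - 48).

Factor the denominator: s^4 - 11*s^3 + 32*s^2 - 4*s - 48 = (s - 6)*(s - 4)*(s - 2)*(s + 1).
Partial fraction decomposition gives [2/(s + 1)] + [1/(s - 6)] + [-6/(s - 2)] + [-4/(s - 4)].
Invert each term: 2/(s + 1) ↔ 2e^(-t); 1/(s - 6) ↔ e^(6t); -6/(s - 2) ↔ -6e^(2t); -4/(s - 4) ↔ -4e^(4t).

f(t) = exp(6*t) - 4*exp(4*t) - 6*exp(2*t) + 2*exp(-t)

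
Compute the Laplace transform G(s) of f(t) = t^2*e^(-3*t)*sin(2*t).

L{sin(2t)} = 2/(s^2 + 4).
Multiplying by e^(-3t) shifts s → s + 3, so L{e^(-3*t)*sin(2*t)} = 2/((s + 3)^2 + 4).
Then apply L{t^2·g(t)} = (-1)^2 d^2/ds^2[H(s)] with H(s) = 2/((s + 3)^2 + 4):
differentiating 2 times and applying the sign gives 4*(3*s^2 + 18*s + 23)/(s^2 + 6*s + 13)^3.

G(s) = 4*(3*s^2 + 18*s + 23)/(s^2 + 6*s + 13)^3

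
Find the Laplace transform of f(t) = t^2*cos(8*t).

2*s*(s^2 - 192)/(s^2 + 64)^3

L{cos(8t)} = s/(s^2 + 64).
Then apply L{t^2·g(t)} = (-1)^2 d^2/ds^2[G(s)] with G(s) = s/(s^2 + 64):
differentiating 2 times and applying the sign gives 2*s*(s^2 - 192)/(s^2 + 64)^3.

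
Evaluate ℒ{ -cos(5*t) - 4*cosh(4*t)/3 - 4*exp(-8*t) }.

By linearity of the Laplace transform, transform each term separately.
(-1)·[L{cos(5t)} = s/(s^2 + 25)]; (-4)·[L{e^(-8t)} = 1/(s + 8)]; (-4/3)·[L{cosh(4t)} = s/(s^2 - 16)].

-s/(s^2 + 25) - 4*s/(3*(s^2 - 16)) - 4/(s + 8)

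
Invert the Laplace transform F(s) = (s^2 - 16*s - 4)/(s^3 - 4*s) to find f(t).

f(t) = -4*exp(2*t) + 1 + 4*exp(-2*t)

Factor the denominator: s^3 - 4*s = s*(s - 2)*(s + 2).
Partial fraction decomposition gives [4/(s + 2)] + [1/s] + [-4/(s - 2)].
Invert each term: 4/(s + 2) ↔ 4e^(-2t); 1/(s - 0) ↔ e^(0t); -4/(s - 2) ↔ -4e^(2t).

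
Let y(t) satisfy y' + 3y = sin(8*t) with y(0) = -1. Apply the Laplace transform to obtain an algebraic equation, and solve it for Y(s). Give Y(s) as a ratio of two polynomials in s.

Y(s) = (-s^2 - 56)/(s^3 + 3*s^2 + 64*s + 192)

Transform both sides with L{·}.
Using L{y'} = sY - y(0) = sY - (-1), the left side becomes (s + 3)Y - (-1).
The right side is L{sin(8*t)} = 8/(s^2 + 64).
So (s + 3)Y = 8/(s^2 + 64) + (-1).
Isolate Y and clear denominators.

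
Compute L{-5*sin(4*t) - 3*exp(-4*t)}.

By linearity of the Laplace transform, transform each term separately.
(-3)·[L{e^(-4t)} = 1/(s + 4)]; (-5)·[L{sin(4t)} = 4/(s^2 + 16)].

-20/(s^2 + 16) - 3/(s + 4)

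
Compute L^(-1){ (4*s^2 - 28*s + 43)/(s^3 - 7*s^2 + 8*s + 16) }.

-t*exp(4*t) + exp(4*t) + 3*exp(-t)

Factor the denominator: s^3 - 7*s^2 + 8*s + 16 = (s - 4)^2*(s + 1).
Partial fraction decomposition gives [1/(s - 4)] + [-1/(s - 4)^2] + [3/(s + 1)].
Invert each term: 1/(s - 4) ↔ e^(4t); -1/(s - 4)^2 ↔ -t·e^(4t); 3/(s + 1) ↔ 3e^(-t).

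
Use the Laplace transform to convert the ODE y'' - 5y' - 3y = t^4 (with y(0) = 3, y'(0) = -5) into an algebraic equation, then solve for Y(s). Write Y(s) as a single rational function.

Apply the Laplace transform to the equation.
With L{y''} = s^2 Y - s·y(0) - y'(0) and L{y'} = sY - y(0), with y(0) = 3, y'(0) = -5: the LHS transforms to (s^2 - 5*s - 3)Y - (3*s - 20).
The right side is L{t^4} = 24/s^5.
So (s^2 - 5*s - 3)Y = 24/s^5 + (3*s - 20).
Solve for Y(s) and write it as one ratio of polynomials.

Y(s) = (3*s^6 - 20*s^5 + 24)/(s^7 - 5*s^6 - 3*s^5)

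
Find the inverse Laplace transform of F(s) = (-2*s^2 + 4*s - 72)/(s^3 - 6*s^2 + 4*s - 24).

-3*exp(6*t) + 5*sin(2*t) + cos(2*t)

Factor the denominator: s^3 - 6*s^2 + 4*s - 24 = (s - 6)*(s^2 + 4).
Partial fraction decomposition gives [-3/(s - 6)] + [s/(s^2 + 4)] + [10/(s^2 + 4)].
Invert each term: -3/(s - 6) ↔ -3e^(6t); 1·s/(s^2 + 4) ↔ cos(2t); 5·2/(s^2 + 4) ↔ 5sin(2t).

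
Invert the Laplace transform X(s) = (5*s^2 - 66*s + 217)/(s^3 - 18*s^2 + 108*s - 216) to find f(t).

f(t) = t^2*exp(6*t)/2 - 6*t*exp(6*t) + 5*exp(6*t)

Factor the denominator: s^3 - 18*s^2 + 108*s - 216 = (s - 6)^3.
Partial fraction decomposition gives [5/(s - 6)] + [-6/(s - 6)^2] + [(s - 6)^(-3)].
Invert each term: 5/(s - 6) ↔ 5e^(6t); -6/(s - 6)^2 ↔ -6t·e^(6t); 1/(s - 6)^3 ↔ (1/2)t^2·e^(6t).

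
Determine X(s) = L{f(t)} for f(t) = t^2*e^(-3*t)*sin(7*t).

X(s) = 14*(3*s^2 + 18*s - 22)/(s^2 + 6*s + 58)^3

L{sin(7t)} = 7/(s^2 + 49).
Multiplying by e^(-3t) shifts s → s + 3, so L{e^(-3*t)*sin(7*t)} = 7/((s + 3)^2 + 49).
Then apply L{t^2·g(t)} = (-1)^2 d^2/ds^2[G(s)] with G(s) = 7/((s + 3)^2 + 49):
differentiating 2 times and applying the sign gives 14*(3*s^2 + 18*s - 22)/(s^2 + 6*s + 58)^3.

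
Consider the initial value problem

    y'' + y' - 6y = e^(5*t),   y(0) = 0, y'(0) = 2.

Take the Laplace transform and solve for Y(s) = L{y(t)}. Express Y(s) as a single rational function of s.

Take the Laplace transform of both sides.
Using L{y''} = s^2 Y - s·y(0) - y'(0) and L{y'} = sY - y(0), with y(0) = 0, y'(0) = 2, the left side becomes (s^2 + s - 6)Y - (2).
The right side is L{e^(5*t)} = 1/(s - 5).
So (s^2 + s - 6)Y = 1/(s - 5) + (2).
Solve for Y(s) and write it as one ratio of polynomials.

Y(s) = (2*s - 9)/(s^3 - 4*s^2 - 11*s + 30)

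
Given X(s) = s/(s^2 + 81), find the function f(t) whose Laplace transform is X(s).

Since L{cos(9t)} = s/(s^2 + 81), the inverse is cos(9*t).

f(t) = cos(9*t)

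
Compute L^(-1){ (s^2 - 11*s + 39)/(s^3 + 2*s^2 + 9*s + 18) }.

Factor the denominator: s^3 + 2*s^2 + 9*s + 18 = (s + 2)*(s^2 + 9).
Partial fraction decomposition gives [5/(s + 2)] + [-4*s/(s^2 + 9)] + [-3/(s^2 + 9)].
Invert each term: 5/(s + 2) ↔ 5e^(-2t); -4·s/(s^2 + 9) ↔ -4cos(3t); -1·3/(s^2 + 9) ↔ -sin(3t).

-sin(3*t) - 4*cos(3*t) + 5*exp(-2*t)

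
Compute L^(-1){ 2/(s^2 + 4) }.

Since L{sin(2t)} = 2/(s^2 + 4), the inverse is sin(2*t).

sin(2*t)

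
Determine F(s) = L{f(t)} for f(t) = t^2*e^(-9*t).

L{e^(-9t)} = 1/(s + 9).
Then apply L{t^2·g(t)} = (-1)^2 d^2/ds^2[G(s)] with G(s) = 1/(s + 9):
differentiating 2 times and applying the sign gives 2/(s + 9)^3.

F(s) = 2/(s + 9)^3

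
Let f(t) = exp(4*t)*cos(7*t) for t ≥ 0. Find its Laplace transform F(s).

L{cos(7t)} = s/(s^2 + 49).
By the first shifting theorem, multiplying by e^(4t) replaces s with s - 4.

F(s) = (s - 4)/((s - 4)^2 + 49)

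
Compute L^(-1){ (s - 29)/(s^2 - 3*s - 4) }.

-5*exp(4*t) + 6*exp(-t)

Factor the denominator: s^2 - 3*s - 4 = (s - 4)*(s + 1).
Partial fraction decomposition gives [-5/(s - 4)] + [6/(s + 1)].
Invert each term: -5/(s - 4) ↔ -5e^(4t); 6/(s + 1) ↔ 6e^(-t).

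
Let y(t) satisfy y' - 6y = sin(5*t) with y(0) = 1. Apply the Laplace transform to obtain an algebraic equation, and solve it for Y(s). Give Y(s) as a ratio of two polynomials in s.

Y(s) = (s^2 + 30)/(s^3 - 6*s^2 + 25*s - 150)

Apply the Laplace transform to the equation.
Using L{y'} = sY - y(0) = sY - 1, the left side becomes (s - 6)Y - (1).
The right side is L{sin(5*t)} = 5/(s^2 + 25).
So (s - 6)Y = 5/(s^2 + 25) + (1).
Solve for Y(s) and write it as one ratio of polynomials.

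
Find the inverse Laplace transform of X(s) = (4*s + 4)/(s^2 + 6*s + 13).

-4*exp(-3*t)*sin(2*t) + 4*exp(-3*t)*cos(2*t)

Complete the square in the denominator: s^2 + 6*s + 13 = (s + 3)^2 + 2^2.
Split the numerator to match: 4*s + 4 = 4·(s + 3) - 4·2.
Invert each term: 4·(s + 3)/((s + 3)^2 + 4) ↔ 4e^(-3t)cos(2t); -4·2/((s + 3)^2 + 4) ↔ -4e^(-3t)sin(2t).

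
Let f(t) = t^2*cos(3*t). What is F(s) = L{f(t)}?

F(s) = 2*s*(s^2 - 27)/(s^2 + 9)^3

L{cos(3t)} = s/(s^2 + 9).
Then apply L{t^2·g(t)} = (-1)^2 d^2/ds^2[G(s)] with G(s) = s/(s^2 + 9):
differentiating 2 times and applying the sign gives 2*s*(s^2 - 27)/(s^2 + 9)^3.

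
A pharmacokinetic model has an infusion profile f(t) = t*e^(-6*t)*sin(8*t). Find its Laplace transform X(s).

L{sin(8t)} = 8/(s^2 + 64).
Multiplying by e^(-6t) shifts s → s + 6, so L{e^(-6*t)*sin(8*t)} = 8/((s + 6)^2 + 64).
Then apply L{t·g(t)} = -d/ds[G(s)] with G(s) = 8/((s + 6)^2 + 64):
differentiating 1 time and applying the sign gives 16*(s + 6)/(s^2 + 12*s + 100)^2.

X(s) = 16*(s + 6)/(s^2 + 12*s + 100)^2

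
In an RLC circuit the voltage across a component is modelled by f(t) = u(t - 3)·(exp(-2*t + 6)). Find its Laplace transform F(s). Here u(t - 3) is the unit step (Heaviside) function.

By the second shifting theorem, L{u(t - c)·g(t - c)} = e^(-cs)·G(s) with c = 3 and G(s) = L{g(t)}.
L{e^(-2t)} = 1/(s + 2).

F(s) = exp(-3*s)/(s + 2)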